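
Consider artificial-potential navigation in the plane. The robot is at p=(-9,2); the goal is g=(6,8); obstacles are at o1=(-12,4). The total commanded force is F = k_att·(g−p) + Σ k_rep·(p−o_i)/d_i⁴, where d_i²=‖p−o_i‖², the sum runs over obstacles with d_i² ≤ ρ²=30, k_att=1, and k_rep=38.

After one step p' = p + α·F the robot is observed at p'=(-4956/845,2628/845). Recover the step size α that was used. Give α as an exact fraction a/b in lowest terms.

F_att = 1·(g−p) = 1·(15,6) = (15.0000,6.0000)
o1: d²=13 ≤ ρ²=30; F_rep = 38·(3,-2)/13² = (0.6746,-0.4497)
F = F_att + ΣF_rep = (15.6746,5.5503)
Δp = p'−p = (3.1349,1.1101); α = Δx/Fx = (2649/845) / (2649/169) = 1/5
check: Δy/Fy = (938/845) / (938/169) = 1/5 ✓

α = 1/5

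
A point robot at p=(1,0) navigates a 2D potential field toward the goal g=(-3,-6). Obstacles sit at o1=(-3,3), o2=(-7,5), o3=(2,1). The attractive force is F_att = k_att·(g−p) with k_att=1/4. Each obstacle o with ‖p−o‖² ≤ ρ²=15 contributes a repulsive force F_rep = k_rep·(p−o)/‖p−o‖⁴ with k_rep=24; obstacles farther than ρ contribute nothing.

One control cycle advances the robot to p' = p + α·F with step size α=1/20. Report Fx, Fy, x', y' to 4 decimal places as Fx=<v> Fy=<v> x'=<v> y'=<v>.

F_att = 1/4·(g−p) = 1/4·(-4,-6) = (-1.0000,-1.5000)
o1: d²=25 > ρ²=15 → inactive
o2: d²=89 > ρ²=15 → inactive
o3: d²=2 ≤ ρ²=15; F_rep = 24·(-1,-1)/2² = (-6.0000,-6.0000)
F = F_att + ΣF_rep = (-7.0000,-7.5000)
p' = p + 1/20·F = (0.6500,-0.3750)

Fx=-7.0000 Fy=-7.5000 x'=0.6500 y'=-0.3750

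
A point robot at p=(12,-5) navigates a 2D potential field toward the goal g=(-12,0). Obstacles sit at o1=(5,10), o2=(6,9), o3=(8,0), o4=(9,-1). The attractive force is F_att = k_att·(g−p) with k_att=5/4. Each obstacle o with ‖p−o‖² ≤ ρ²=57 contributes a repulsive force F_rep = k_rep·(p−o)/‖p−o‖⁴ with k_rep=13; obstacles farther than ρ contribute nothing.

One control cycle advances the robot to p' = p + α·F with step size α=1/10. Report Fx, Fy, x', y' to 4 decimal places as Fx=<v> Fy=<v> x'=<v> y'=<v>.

Fx=-29.9067 Fy=6.1281 x'=9.0093 y'=-4.3872

F_att = 5/4·(g−p) = 5/4·(-24,5) = (-30.0000,6.2500)
o1: d²=274 > ρ²=57 → inactive
o2: d²=232 > ρ²=57 → inactive
o3: d²=41 ≤ ρ²=57; F_rep = 13·(4,-5)/41² = (0.0309,-0.0387)
o4: d²=25 ≤ ρ²=57; F_rep = 13·(3,-4)/25² = (0.0624,-0.0832)
F = F_att + ΣF_rep = (-29.9067,6.1281)
p' = p + 1/10·F = (9.0093,-4.3872)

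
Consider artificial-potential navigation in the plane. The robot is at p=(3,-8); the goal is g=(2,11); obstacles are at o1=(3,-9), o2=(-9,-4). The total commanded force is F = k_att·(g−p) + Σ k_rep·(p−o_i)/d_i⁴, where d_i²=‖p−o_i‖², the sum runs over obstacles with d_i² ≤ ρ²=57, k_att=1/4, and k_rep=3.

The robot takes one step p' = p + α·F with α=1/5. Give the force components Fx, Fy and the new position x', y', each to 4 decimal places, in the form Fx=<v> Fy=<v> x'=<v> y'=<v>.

F_att = 1/4·(g−p) = 1/4·(-1,19) = (-0.2500,4.7500)
o1: d²=1 ≤ ρ²=57; F_rep = 3·(0,1)/1² = (0.0000,3.0000)
o2: d²=160 > ρ²=57 → inactive
F = F_att + ΣF_rep = (-0.2500,7.7500)
p' = p + 1/5·F = (2.9500,-6.4500)

Fx=-0.2500 Fy=7.7500 x'=2.9500 y'=-6.4500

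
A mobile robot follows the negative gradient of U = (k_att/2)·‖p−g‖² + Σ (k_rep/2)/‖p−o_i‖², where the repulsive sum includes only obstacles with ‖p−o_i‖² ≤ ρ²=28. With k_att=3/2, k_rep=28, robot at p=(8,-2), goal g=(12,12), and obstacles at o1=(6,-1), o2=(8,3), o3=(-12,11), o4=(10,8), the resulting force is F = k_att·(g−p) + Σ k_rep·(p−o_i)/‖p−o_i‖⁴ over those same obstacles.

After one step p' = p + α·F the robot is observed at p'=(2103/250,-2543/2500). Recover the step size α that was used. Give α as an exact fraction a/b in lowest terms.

F_att = 3/2·(g−p) = 3/2·(4,14) = (6.0000,21.0000)
o1: d²=5 ≤ ρ²=28; F_rep = 28·(2,-1)/5² = (2.2400,-1.1200)
o2: d²=25 ≤ ρ²=28; F_rep = 28·(0,-5)/25² = (0.0000,-0.2240)
o3: d²=569 > ρ²=28 → inactive
o4: d²=104 > ρ²=28 → inactive
F = F_att + ΣF_rep = (8.2400,19.6560)
Δp = p'−p = (0.4120,0.9828); α = Δx/Fx = (103/250) / (206/25) = 1/20
check: Δy/Fy = (2457/2500) / (2457/125) = 1/20 ✓

α = 1/20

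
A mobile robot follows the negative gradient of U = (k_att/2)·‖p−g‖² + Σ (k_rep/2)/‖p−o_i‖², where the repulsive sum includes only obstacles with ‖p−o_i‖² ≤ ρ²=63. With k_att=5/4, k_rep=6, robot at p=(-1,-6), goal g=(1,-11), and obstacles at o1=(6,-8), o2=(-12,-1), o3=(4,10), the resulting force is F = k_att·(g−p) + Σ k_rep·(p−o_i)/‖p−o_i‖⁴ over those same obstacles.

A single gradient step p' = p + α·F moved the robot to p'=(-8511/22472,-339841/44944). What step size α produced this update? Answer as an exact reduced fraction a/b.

α = 1/4

F_att = 5/4·(g−p) = 5/4·(2,-5) = (2.5000,-6.2500)
o1: d²=53 ≤ ρ²=63; F_rep = 6·(-7,2)/53² = (-0.0150,0.0043)
o2: d²=146 > ρ²=63 → inactive
o3: d²=281 > ρ²=63 → inactive
F = F_att + ΣF_rep = (2.4850,-6.2457)
Δp = p'−p = (0.6213,-1.5614); α = Δx/Fx = (13961/22472) / (13961/5618) = 1/4
check: Δy/Fy = (-70177/44944) / (-70177/11236) = 1/4 ✓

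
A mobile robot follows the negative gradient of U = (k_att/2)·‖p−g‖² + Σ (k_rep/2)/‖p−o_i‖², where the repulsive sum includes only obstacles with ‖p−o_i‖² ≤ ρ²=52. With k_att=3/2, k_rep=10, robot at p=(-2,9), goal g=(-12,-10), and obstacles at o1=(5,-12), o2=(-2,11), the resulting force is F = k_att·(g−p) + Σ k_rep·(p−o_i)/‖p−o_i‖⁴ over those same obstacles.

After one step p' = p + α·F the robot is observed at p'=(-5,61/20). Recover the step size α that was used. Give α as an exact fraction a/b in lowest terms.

α = 1/5

F_att = 3/2·(g−p) = 3/2·(-10,-19) = (-15.0000,-28.5000)
o1: d²=490 > ρ²=52 → inactive
o2: d²=4 ≤ ρ²=52; F_rep = 10·(0,-2)/4² = (0.0000,-1.2500)
F = F_att + ΣF_rep = (-15.0000,-29.7500)
Δp = p'−p = (-3.0000,-5.9500); α = Δx/Fx = (-3) / (-15) = 1/5
check: Δy/Fy = (-119/20) / (-119/4) = 1/5 ✓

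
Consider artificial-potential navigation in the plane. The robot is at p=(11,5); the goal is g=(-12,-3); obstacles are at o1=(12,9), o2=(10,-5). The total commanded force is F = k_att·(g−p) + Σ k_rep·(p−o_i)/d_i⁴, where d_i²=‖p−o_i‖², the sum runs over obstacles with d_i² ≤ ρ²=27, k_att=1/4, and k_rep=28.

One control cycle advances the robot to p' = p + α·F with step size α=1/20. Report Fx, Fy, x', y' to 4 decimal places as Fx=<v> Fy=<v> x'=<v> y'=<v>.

F_att = 1/4·(g−p) = 1/4·(-23,-8) = (-5.7500,-2.0000)
o1: d²=17 ≤ ρ²=27; F_rep = 28·(-1,-4)/17² = (-0.0969,-0.3875)
o2: d²=101 > ρ²=27 → inactive
F = F_att + ΣF_rep = (-5.8469,-2.3875)
p' = p + 1/20·F = (10.7077,4.8806)

Fx=-5.8469 Fy=-2.3875 x'=10.7077 y'=4.8806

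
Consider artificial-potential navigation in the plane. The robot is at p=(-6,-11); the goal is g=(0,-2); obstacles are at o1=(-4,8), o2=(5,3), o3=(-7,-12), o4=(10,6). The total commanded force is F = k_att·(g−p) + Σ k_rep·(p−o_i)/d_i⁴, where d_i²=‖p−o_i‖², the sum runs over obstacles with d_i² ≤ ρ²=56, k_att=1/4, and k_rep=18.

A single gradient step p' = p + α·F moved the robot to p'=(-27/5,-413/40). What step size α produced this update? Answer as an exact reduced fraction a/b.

F_att = 1/4·(g−p) = 1/4·(6,9) = (1.5000,2.2500)
o1: d²=365 > ρ²=56 → inactive
o2: d²=317 > ρ²=56 → inactive
o3: d²=2 ≤ ρ²=56; F_rep = 18·(1,1)/2² = (4.5000,4.5000)
o4: d²=545 > ρ²=56 → inactive
F = F_att + ΣF_rep = (6.0000,6.7500)
Δp = p'−p = (0.6000,0.6750); α = Δx/Fx = (3/5) / (6) = 1/10
check: Δy/Fy = (27/40) / (27/4) = 1/10 ✓

α = 1/10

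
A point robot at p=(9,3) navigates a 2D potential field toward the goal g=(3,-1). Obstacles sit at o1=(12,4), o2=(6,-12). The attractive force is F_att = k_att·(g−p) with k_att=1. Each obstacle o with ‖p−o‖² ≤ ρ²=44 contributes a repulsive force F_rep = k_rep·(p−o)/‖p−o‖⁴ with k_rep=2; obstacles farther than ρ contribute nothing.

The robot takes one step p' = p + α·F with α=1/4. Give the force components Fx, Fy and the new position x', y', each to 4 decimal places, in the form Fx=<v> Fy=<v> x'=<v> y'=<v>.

F_att = 1·(g−p) = 1·(-6,-4) = (-6.0000,-4.0000)
o1: d²=10 ≤ ρ²=44; F_rep = 2·(-3,-1)/10² = (-0.0600,-0.0200)
o2: d²=234 > ρ²=44 → inactive
F = F_att + ΣF_rep = (-6.0600,-4.0200)
p' = p + 1/4·F = (7.4850,1.9950)

Fx=-6.0600 Fy=-4.0200 x'=7.4850 y'=1.9950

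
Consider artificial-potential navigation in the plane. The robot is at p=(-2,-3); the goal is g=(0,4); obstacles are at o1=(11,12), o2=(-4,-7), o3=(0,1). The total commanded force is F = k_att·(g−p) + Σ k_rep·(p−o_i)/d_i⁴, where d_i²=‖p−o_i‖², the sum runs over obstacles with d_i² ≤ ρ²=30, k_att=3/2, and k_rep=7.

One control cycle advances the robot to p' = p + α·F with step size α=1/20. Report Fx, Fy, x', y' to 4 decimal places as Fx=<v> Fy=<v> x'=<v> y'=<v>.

F_att = 3/2·(g−p) = 3/2·(2,7) = (3.0000,10.5000)
o1: d²=394 > ρ²=30 → inactive
o2: d²=20 ≤ ρ²=30; F_rep = 7·(2,4)/20² = (0.0350,0.0700)
o3: d²=20 ≤ ρ²=30; F_rep = 7·(-2,-4)/20² = (-0.0350,-0.0700)
F = F_att + ΣF_rep = (3.0000,10.5000)
p' = p + 1/20·F = (-1.8500,-2.4750)

Fx=3.0000 Fy=10.5000 x'=-1.8500 y'=-2.4750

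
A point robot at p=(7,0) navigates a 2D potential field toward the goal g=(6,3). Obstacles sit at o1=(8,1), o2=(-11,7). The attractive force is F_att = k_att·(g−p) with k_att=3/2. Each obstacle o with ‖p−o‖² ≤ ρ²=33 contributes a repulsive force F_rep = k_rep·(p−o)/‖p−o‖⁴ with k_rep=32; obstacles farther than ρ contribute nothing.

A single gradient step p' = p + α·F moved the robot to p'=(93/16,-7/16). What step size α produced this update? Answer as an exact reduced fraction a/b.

α = 1/8

F_att = 3/2·(g−p) = 3/2·(-1,3) = (-1.5000,4.5000)
o1: d²=2 ≤ ρ²=33; F_rep = 32·(-1,-1)/2² = (-8.0000,-8.0000)
o2: d²=373 > ρ²=33 → inactive
F = F_att + ΣF_rep = (-9.5000,-3.5000)
Δp = p'−p = (-1.1875,-0.4375); α = Δx/Fx = (-19/16) / (-19/2) = 1/8
check: Δy/Fy = (-7/16) / (-7/2) = 1/8 ✓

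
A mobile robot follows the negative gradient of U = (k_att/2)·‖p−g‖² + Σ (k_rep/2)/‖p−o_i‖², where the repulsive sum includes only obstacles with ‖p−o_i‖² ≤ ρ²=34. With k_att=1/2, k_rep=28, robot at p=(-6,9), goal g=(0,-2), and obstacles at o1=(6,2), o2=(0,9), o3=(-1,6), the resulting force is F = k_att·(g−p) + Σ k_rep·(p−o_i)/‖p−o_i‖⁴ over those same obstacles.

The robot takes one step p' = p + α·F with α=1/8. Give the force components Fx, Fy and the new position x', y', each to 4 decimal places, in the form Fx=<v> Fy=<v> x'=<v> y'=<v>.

Fx=2.8789 Fy=-5.4273 x'=-5.6401 y'=8.3216

F_att = 1/2·(g−p) = 1/2·(6,-11) = (3.0000,-5.5000)
o1: d²=193 > ρ²=34 → inactive
o2: d²=36 > ρ²=34 → inactive
o3: d²=34 ≤ ρ²=34; F_rep = 28·(-5,3)/34² = (-0.1211,0.0727)
F = F_att + ΣF_rep = (2.8789,-5.4273)
p' = p + 1/8·F = (-5.6401,8.3216)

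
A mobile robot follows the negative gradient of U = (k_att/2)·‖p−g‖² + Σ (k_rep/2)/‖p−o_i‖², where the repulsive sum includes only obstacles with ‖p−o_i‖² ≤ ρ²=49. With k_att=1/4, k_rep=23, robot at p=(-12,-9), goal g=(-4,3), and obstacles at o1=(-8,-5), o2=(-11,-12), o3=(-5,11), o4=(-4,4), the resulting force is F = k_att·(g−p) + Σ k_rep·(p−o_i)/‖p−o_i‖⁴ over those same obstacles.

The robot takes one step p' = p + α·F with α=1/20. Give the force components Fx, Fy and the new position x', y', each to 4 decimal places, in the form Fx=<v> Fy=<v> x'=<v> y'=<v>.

F_att = 1/4·(g−p) = 1/4·(8,12) = (2.0000,3.0000)
o1: d²=32 ≤ ρ²=49; F_rep = 23·(-4,-4)/32² = (-0.0898,-0.0898)
o2: d²=10 ≤ ρ²=49; F_rep = 23·(-1,3)/10² = (-0.2300,0.6900)
o3: d²=449 > ρ²=49 → inactive
o4: d²=233 > ρ²=49 → inactive
F = F_att + ΣF_rep = (1.6802,3.6002)
p' = p + 1/20·F = (-11.9160,-8.8200)

Fx=1.6802 Fy=3.6002 x'=-11.9160 y'=-8.8200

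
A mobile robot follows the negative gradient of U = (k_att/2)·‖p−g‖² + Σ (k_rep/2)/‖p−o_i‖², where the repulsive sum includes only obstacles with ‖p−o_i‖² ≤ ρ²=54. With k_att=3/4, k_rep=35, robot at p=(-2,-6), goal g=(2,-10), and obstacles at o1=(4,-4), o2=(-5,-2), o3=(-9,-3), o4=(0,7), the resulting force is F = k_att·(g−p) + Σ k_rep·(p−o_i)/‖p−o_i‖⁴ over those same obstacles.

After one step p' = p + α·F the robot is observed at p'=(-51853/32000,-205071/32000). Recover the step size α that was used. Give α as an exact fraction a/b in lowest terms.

F_att = 3/4·(g−p) = 3/4·(4,-4) = (3.0000,-3.0000)
o1: d²=40 ≤ ρ²=54; F_rep = 35·(-6,-2)/40² = (-0.1313,-0.0437)
o2: d²=25 ≤ ρ²=54; F_rep = 35·(3,-4)/25² = (0.1680,-0.2240)
o3: d²=58 > ρ²=54 → inactive
o4: d²=173 > ρ²=54 → inactive
F = F_att + ΣF_rep = (3.0368,-3.2677)
Δp = p'−p = (0.3796,-0.4085); α = Δx/Fx = (12147/32000) / (12147/4000) = 1/8
check: Δy/Fy = (-13071/32000) / (-13071/4000) = 1/8 ✓

α = 1/8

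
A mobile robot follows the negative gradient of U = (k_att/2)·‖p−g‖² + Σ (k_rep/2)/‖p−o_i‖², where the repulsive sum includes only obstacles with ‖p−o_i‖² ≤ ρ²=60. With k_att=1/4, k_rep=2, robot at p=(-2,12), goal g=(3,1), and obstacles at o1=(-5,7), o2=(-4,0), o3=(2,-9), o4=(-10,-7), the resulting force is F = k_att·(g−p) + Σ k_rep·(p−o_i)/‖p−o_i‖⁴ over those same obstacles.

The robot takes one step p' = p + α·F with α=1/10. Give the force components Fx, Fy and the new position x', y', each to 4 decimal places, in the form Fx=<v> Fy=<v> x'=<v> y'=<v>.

Fx=1.2552 Fy=-2.7413 x'=-1.8745 y'=11.7259

F_att = 1/4·(g−p) = 1/4·(5,-11) = (1.2500,-2.7500)
o1: d²=34 ≤ ρ²=60; F_rep = 2·(3,5)/34² = (0.0052,0.0087)
o2: d²=148 > ρ²=60 → inactive
o3: d²=457 > ρ²=60 → inactive
o4: d²=425 > ρ²=60 → inactive
F = F_att + ΣF_rep = (1.2552,-2.7413)
p' = p + 1/10·F = (-1.8745,11.7259)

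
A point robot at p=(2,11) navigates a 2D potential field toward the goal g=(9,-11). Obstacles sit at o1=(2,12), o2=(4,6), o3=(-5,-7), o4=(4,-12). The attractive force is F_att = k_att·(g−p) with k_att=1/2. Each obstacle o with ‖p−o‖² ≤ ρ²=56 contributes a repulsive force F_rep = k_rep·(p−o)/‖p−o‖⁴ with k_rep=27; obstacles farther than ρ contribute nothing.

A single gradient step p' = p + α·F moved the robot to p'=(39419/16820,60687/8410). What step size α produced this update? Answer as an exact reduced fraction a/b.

α = 1/10

F_att = 1/2·(g−p) = 1/2·(7,-22) = (3.5000,-11.0000)
o1: d²=1 ≤ ρ²=56; F_rep = 27·(0,-1)/1² = (0.0000,-27.0000)
o2: d²=29 ≤ ρ²=56; F_rep = 27·(-2,5)/29² = (-0.0642,0.1605)
o3: d²=373 > ρ²=56 → inactive
o4: d²=533 > ρ²=56 → inactive
F = F_att + ΣF_rep = (3.4358,-37.8395)
Δp = p'−p = (0.3436,-3.7839); α = Δx/Fx = (5779/16820) / (5779/1682) = 1/10
check: Δy/Fy = (-31823/8410) / (-31823/841) = 1/10 ✓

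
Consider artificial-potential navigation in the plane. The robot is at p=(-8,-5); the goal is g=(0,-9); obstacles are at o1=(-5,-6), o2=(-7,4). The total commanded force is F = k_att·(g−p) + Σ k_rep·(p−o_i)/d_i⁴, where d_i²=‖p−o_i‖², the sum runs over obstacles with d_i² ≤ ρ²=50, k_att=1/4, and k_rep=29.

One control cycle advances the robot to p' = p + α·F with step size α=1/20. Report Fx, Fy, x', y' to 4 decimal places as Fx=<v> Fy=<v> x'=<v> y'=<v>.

Fx=1.1300 Fy=-0.7100 x'=-7.9435 y'=-5.0355

F_att = 1/4·(g−p) = 1/4·(8,-4) = (2.0000,-1.0000)
o1: d²=10 ≤ ρ²=50; F_rep = 29·(-3,1)/10² = (-0.8700,0.2900)
o2: d²=82 > ρ²=50 → inactive
F = F_att + ΣF_rep = (1.1300,-0.7100)
p' = p + 1/20·F = (-7.9435,-5.0355)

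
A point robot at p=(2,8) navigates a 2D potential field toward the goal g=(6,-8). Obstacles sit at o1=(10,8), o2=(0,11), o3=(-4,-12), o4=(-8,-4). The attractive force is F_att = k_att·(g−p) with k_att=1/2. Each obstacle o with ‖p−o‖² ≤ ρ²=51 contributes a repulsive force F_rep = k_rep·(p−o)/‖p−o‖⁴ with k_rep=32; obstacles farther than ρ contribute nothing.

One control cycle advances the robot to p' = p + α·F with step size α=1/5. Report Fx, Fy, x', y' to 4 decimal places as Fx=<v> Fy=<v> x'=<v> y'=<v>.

F_att = 1/2·(g−p) = 1/2·(4,-16) = (2.0000,-8.0000)
o1: d²=64 > ρ²=51 → inactive
o2: d²=13 ≤ ρ²=51; F_rep = 32·(2,-3)/13² = (0.3787,-0.5680)
o3: d²=436 > ρ²=51 → inactive
o4: d²=244 > ρ²=51 → inactive
F = F_att + ΣF_rep = (2.3787,-8.5680)
p' = p + 1/5·F = (2.4757,6.2864)

Fx=2.3787 Fy=-8.5680 x'=2.4757 y'=6.2864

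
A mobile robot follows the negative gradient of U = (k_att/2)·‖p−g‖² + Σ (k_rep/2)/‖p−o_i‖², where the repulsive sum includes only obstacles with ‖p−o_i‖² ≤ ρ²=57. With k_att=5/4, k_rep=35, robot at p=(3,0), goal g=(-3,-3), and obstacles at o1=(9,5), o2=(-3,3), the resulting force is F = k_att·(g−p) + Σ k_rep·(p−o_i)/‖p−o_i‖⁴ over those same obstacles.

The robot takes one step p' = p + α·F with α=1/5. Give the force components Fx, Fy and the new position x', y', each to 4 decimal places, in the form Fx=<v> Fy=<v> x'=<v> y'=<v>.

Fx=-7.3963 Fy=-3.8019 x'=1.5207 y'=-0.7604

F_att = 5/4·(g−p) = 5/4·(-6,-3) = (-7.5000,-3.7500)
o1: d²=61 > ρ²=57 → inactive
o2: d²=45 ≤ ρ²=57; F_rep = 35·(6,-3)/45² = (0.1037,-0.0519)
F = F_att + ΣF_rep = (-7.3963,-3.8019)
p' = p + 1/5·F = (1.5207,-0.7604)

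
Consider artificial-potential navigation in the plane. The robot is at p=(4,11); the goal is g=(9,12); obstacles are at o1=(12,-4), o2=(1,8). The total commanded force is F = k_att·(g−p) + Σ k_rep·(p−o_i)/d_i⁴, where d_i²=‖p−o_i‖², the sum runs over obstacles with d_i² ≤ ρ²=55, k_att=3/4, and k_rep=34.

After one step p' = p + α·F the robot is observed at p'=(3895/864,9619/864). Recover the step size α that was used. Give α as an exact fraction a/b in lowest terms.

α = 1/8

F_att = 3/4·(g−p) = 3/4·(5,1) = (3.7500,0.7500)
o1: d²=289 > ρ²=55 → inactive
o2: d²=18 ≤ ρ²=55; F_rep = 34·(3,3)/18² = (0.3148,0.3148)
F = F_att + ΣF_rep = (4.0648,1.0648)
Δp = p'−p = (0.5081,0.1331); α = Δx/Fx = (439/864) / (439/108) = 1/8
check: Δy/Fy = (115/864) / (115/108) = 1/8 ✓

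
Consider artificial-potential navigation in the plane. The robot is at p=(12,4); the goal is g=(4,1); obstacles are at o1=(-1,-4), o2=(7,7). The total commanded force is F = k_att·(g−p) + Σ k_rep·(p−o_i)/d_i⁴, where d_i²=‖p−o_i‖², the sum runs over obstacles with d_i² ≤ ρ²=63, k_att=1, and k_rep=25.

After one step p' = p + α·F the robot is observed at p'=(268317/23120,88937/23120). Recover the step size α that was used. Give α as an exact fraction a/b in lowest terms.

α = 1/20

F_att = 1·(g−p) = 1·(-8,-3) = (-8.0000,-3.0000)
o1: d²=233 > ρ²=63 → inactive
o2: d²=34 ≤ ρ²=63; F_rep = 25·(5,-3)/34² = (0.1081,-0.0649)
F = F_att + ΣF_rep = (-7.8919,-3.0649)
Δp = p'−p = (-0.3946,-0.1532); α = Δx/Fx = (-9123/23120) / (-9123/1156) = 1/20
check: Δy/Fy = (-3543/23120) / (-3543/1156) = 1/20 ✓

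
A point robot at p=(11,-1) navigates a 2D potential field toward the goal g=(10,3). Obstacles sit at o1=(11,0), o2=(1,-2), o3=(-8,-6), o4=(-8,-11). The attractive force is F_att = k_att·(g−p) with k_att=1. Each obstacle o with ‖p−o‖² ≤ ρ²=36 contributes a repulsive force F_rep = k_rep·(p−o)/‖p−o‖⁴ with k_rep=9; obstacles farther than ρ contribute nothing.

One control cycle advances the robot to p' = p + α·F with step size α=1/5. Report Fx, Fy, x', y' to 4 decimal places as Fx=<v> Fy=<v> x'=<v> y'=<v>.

F_att = 1·(g−p) = 1·(-1,4) = (-1.0000,4.0000)
o1: d²=1 ≤ ρ²=36; F_rep = 9·(0,-1)/1² = (0.0000,-9.0000)
o2: d²=101 > ρ²=36 → inactive
o3: d²=386 > ρ²=36 → inactive
o4: d²=461 > ρ²=36 → inactive
F = F_att + ΣF_rep = (-1.0000,-5.0000)
p' = p + 1/5·F = (10.8000,-2.0000)

Fx=-1.0000 Fy=-5.0000 x'=10.8000 y'=-2.0000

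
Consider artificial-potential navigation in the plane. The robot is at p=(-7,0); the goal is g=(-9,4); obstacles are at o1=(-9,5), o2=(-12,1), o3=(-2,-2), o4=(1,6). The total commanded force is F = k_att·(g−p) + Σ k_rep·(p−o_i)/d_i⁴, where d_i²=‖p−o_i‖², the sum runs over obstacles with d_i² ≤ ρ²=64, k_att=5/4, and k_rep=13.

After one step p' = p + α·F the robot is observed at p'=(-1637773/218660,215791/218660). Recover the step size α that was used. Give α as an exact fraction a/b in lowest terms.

α = 1/5

F_att = 5/4·(g−p) = 5/4·(-2,4) = (-2.5000,5.0000)
o1: d²=29 ≤ ρ²=64; F_rep = 13·(2,-5)/29² = (0.0309,-0.0773)
o2: d²=26 ≤ ρ²=64; F_rep = 13·(5,-1)/26² = (0.0962,-0.0192)
o3: d²=29 ≤ ρ²=64; F_rep = 13·(-5,2)/29² = (-0.0773,0.0309)
o4: d²=100 > ρ²=64 → inactive
F = F_att + ΣF_rep = (-2.4502,4.9344)
Δp = p'−p = (-0.4900,0.9869); α = Δx/Fx = (-107153/218660) / (-107153/43732) = 1/5
check: Δy/Fy = (215791/218660) / (215791/43732) = 1/5 ✓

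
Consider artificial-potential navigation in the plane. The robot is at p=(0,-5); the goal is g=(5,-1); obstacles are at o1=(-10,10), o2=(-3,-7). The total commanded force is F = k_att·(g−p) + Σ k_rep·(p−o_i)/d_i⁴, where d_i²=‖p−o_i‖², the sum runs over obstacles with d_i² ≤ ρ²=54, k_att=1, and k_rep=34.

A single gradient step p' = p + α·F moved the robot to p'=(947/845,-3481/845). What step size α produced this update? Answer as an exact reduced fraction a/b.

F_att = 1·(g−p) = 1·(5,4) = (5.0000,4.0000)
o1: d²=325 > ρ²=54 → inactive
o2: d²=13 ≤ ρ²=54; F_rep = 34·(3,2)/13² = (0.6036,0.4024)
F = F_att + ΣF_rep = (5.6036,4.4024)
Δp = p'−p = (1.1207,0.8805); α = Δx/Fx = (947/845) / (947/169) = 1/5
check: Δy/Fy = (744/845) / (744/169) = 1/5 ✓

α = 1/5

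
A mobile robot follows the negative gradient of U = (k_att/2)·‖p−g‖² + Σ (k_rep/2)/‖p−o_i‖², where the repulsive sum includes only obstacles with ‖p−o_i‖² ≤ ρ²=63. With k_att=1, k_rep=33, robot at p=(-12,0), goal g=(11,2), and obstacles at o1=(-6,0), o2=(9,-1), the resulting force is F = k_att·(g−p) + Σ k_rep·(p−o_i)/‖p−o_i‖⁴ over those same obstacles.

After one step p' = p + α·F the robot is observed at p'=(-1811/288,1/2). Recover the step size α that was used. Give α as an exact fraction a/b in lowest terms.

α = 1/4

F_att = 1·(g−p) = 1·(23,2) = (23.0000,2.0000)
o1: d²=36 ≤ ρ²=63; F_rep = 33·(-6,0)/36² = (-0.1528,0.0000)
o2: d²=442 > ρ²=63 → inactive
F = F_att + ΣF_rep = (22.8472,2.0000)
Δp = p'−p = (5.7118,0.5000); α = Δx/Fx = (1645/288) / (1645/72) = 1/4
check: Δy/Fy = (1/2) / (2) = 1/4 ✓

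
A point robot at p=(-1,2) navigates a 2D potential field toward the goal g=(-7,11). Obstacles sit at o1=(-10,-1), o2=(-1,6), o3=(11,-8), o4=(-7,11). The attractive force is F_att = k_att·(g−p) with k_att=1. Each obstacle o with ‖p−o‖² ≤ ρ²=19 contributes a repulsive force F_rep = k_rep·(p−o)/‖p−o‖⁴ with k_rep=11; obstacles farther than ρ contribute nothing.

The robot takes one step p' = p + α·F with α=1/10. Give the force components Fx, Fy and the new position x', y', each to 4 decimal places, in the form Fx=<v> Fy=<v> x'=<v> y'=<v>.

Fx=-6.0000 Fy=8.8281 x'=-1.6000 y'=2.8828

F_att = 1·(g−p) = 1·(-6,9) = (-6.0000,9.0000)
o1: d²=90 > ρ²=19 → inactive
o2: d²=16 ≤ ρ²=19; F_rep = 11·(0,-4)/16² = (0.0000,-0.1719)
o3: d²=244 > ρ²=19 → inactive
o4: d²=117 > ρ²=19 → inactive
F = F_att + ΣF_rep = (-6.0000,8.8281)
p' = p + 1/10·F = (-1.6000,2.8828)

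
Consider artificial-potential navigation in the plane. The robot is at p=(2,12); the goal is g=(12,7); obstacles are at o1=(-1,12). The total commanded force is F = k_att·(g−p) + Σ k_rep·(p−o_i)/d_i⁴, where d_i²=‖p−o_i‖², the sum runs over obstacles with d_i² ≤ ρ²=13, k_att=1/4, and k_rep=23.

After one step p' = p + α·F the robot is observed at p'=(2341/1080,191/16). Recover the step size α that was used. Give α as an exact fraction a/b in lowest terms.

α = 1/20

F_att = 1/4·(g−p) = 1/4·(10,-5) = (2.5000,-1.2500)
o1: d²=9 ≤ ρ²=13; F_rep = 23·(3,0)/9² = (0.8519,0.0000)
F = F_att + ΣF_rep = (3.3519,-1.2500)
Δp = p'−p = (0.1676,-0.0625); α = Δx/Fx = (181/1080) / (181/54) = 1/20
check: Δy/Fy = (-1/16) / (-5/4) = 1/20 ✓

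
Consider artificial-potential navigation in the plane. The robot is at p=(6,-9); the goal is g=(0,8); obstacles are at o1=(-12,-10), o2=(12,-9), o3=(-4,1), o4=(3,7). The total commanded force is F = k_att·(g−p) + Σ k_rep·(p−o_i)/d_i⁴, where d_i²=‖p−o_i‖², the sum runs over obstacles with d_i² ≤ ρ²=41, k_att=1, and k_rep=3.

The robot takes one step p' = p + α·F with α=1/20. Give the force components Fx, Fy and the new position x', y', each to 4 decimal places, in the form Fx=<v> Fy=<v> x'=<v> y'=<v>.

F_att = 1·(g−p) = 1·(-6,17) = (-6.0000,17.0000)
o1: d²=325 > ρ²=41 → inactive
o2: d²=36 ≤ ρ²=41; F_rep = 3·(-6,0)/36² = (-0.0139,0.0000)
o3: d²=200 > ρ²=41 → inactive
o4: d²=265 > ρ²=41 → inactive
F = F_att + ΣF_rep = (-6.0139,17.0000)
p' = p + 1/20·F = (5.6993,-8.1500)

Fx=-6.0139 Fy=17.0000 x'=5.6993 y'=-8.1500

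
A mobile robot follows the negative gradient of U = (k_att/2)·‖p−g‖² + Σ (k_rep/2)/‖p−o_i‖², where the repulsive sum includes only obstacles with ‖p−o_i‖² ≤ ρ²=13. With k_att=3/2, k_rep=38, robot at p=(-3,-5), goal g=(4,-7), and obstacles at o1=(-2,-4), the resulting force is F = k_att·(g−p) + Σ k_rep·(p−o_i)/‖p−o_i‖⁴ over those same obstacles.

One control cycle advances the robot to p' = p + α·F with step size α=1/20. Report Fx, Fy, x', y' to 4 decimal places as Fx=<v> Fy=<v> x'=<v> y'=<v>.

F_att = 3/2·(g−p) = 3/2·(7,-2) = (10.5000,-3.0000)
o1: d²=2 ≤ ρ²=13; F_rep = 38·(-1,-1)/2² = (-9.5000,-9.5000)
F = F_att + ΣF_rep = (1.0000,-12.5000)
p' = p + 1/20·F = (-2.9500,-5.6250)

Fx=1.0000 Fy=-12.5000 x'=-2.9500 y'=-5.6250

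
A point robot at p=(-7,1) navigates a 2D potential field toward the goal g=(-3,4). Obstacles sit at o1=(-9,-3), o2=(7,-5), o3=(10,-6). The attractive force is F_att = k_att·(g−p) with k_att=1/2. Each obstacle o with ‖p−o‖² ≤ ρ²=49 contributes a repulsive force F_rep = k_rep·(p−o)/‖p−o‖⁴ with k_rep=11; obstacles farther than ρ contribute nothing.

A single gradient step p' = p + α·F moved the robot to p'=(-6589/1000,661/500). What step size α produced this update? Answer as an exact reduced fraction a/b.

F_att = 1/2·(g−p) = 1/2·(4,3) = (2.0000,1.5000)
o1: d²=20 ≤ ρ²=49; F_rep = 11·(2,4)/20² = (0.0550,0.1100)
o2: d²=232 > ρ²=49 → inactive
o3: d²=338 > ρ²=49 → inactive
F = F_att + ΣF_rep = (2.0550,1.6100)
Δp = p'−p = (0.4110,0.3220); α = Δx/Fx = (411/1000) / (411/200) = 1/5
check: Δy/Fy = (161/500) / (161/100) = 1/5 ✓

α = 1/5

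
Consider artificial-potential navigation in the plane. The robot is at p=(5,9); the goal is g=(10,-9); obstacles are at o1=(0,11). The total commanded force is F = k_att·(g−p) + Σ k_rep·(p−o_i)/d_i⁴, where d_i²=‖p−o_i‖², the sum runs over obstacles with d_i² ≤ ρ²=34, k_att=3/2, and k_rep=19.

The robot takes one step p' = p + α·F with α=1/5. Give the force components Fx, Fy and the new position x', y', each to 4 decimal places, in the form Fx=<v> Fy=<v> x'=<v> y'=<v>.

F_att = 3/2·(g−p) = 3/2·(5,-18) = (7.5000,-27.0000)
o1: d²=29 ≤ ρ²=34; F_rep = 19·(5,-2)/29² = (0.1130,-0.0452)
F = F_att + ΣF_rep = (7.6130,-27.0452)
p' = p + 1/5·F = (6.5226,3.5910)

Fx=7.6130 Fy=-27.0452 x'=6.5226 y'=3.5910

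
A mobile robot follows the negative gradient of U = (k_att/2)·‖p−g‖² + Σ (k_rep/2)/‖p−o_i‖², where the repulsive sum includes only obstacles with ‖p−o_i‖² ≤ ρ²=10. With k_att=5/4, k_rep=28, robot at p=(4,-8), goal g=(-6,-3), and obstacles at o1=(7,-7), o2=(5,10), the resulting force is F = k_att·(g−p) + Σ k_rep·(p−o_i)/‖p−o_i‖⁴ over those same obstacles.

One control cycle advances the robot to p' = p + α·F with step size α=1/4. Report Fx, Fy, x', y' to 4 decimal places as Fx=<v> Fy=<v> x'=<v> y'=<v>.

Fx=-13.3400 Fy=5.9700 x'=0.6650 y'=-6.5075

F_att = 5/4·(g−p) = 5/4·(-10,5) = (-12.5000,6.2500)
o1: d²=10 ≤ ρ²=10; F_rep = 28·(-3,-1)/10² = (-0.8400,-0.2800)
o2: d²=325 > ρ²=10 → inactive
F = F_att + ΣF_rep = (-13.3400,5.9700)
p' = p + 1/4·F = (0.6650,-6.5075)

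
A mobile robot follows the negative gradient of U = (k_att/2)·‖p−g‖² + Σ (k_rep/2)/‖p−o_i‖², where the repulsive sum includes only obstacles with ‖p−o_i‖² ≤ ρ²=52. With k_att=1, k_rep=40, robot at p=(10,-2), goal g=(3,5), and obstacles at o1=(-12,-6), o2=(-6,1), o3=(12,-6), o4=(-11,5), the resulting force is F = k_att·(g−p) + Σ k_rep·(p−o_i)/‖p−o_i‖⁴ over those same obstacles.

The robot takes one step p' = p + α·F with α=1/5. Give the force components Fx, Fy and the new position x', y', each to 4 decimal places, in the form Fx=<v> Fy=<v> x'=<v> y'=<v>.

Fx=-7.2000 Fy=7.4000 x'=8.5600 y'=-0.5200

F_att = 1·(g−p) = 1·(-7,7) = (-7.0000,7.0000)
o1: d²=500 > ρ²=52 → inactive
o2: d²=265 > ρ²=52 → inactive
o3: d²=20 ≤ ρ²=52; F_rep = 40·(-2,4)/20² = (-0.2000,0.4000)
o4: d²=490 > ρ²=52 → inactive
F = F_att + ΣF_rep = (-7.2000,7.4000)
p' = p + 1/5·F = (8.5600,-0.5200)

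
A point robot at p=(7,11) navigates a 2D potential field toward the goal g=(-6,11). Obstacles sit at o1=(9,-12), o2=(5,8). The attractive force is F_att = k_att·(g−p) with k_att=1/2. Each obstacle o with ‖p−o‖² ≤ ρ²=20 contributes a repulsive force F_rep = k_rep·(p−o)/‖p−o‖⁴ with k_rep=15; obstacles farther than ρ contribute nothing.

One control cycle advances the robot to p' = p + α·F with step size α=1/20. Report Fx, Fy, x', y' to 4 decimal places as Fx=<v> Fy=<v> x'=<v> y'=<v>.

F_att = 1/2·(g−p) = 1/2·(-13,0) = (-6.5000,0.0000)
o1: d²=533 > ρ²=20 → inactive
o2: d²=13 ≤ ρ²=20; F_rep = 15·(2,3)/13² = (0.1775,0.2663)
F = F_att + ΣF_rep = (-6.3225,0.2663)
p' = p + 1/20·F = (6.6839,11.0133)

Fx=-6.3225 Fy=0.2663 x'=6.6839 y'=11.0133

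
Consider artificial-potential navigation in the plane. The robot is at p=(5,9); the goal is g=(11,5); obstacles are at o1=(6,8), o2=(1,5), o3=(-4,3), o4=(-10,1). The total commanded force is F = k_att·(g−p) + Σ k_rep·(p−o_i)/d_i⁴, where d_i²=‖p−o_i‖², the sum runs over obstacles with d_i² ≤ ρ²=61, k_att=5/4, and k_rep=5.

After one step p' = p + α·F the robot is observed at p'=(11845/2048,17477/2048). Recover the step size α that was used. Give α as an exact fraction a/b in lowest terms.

α = 1/8

F_att = 5/4·(g−p) = 5/4·(6,-4) = (7.5000,-5.0000)
o1: d²=2 ≤ ρ²=61; F_rep = 5·(-1,1)/2² = (-1.2500,1.2500)
o2: d²=32 ≤ ρ²=61; F_rep = 5·(4,4)/32² = (0.0195,0.0195)
o3: d²=117 > ρ²=61 → inactive
o4: d²=289 > ρ²=61 → inactive
F = F_att + ΣF_rep = (6.2695,-3.7305)
Δp = p'−p = (0.7837,-0.4663); α = Δx/Fx = (1605/2048) / (1605/256) = 1/8
check: Δy/Fy = (-955/2048) / (-955/256) = 1/8 ✓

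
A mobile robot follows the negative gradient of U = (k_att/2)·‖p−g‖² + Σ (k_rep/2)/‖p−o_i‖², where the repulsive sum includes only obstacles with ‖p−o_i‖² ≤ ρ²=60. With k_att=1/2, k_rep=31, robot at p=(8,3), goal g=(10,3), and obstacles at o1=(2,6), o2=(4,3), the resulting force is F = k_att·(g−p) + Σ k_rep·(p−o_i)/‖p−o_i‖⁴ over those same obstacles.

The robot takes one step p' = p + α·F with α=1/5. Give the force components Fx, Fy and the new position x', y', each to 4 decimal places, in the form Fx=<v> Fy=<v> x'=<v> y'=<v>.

F_att = 1/2·(g−p) = 1/2·(2,0) = (1.0000,0.0000)
o1: d²=45 ≤ ρ²=60; F_rep = 31·(6,-3)/45² = (0.0919,-0.0459)
o2: d²=16 ≤ ρ²=60; F_rep = 31·(4,0)/16² = (0.4844,0.0000)
F = F_att + ΣF_rep = (1.5762,-0.0459)
p' = p + 1/5·F = (8.3152,2.9908)

Fx=1.5762 Fy=-0.0459 x'=8.3152 y'=2.9908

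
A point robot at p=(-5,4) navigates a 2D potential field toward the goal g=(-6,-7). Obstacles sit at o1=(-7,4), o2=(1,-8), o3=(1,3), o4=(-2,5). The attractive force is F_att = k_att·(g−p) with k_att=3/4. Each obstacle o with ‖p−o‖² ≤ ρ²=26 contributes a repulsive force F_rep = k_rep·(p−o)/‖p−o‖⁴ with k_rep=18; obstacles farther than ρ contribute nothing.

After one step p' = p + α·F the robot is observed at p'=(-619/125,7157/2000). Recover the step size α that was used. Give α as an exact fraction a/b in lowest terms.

α = 1/20

F_att = 3/4·(g−p) = 3/4·(-1,-11) = (-0.7500,-8.2500)
o1: d²=4 ≤ ρ²=26; F_rep = 18·(2,0)/4² = (2.2500,0.0000)
o2: d²=180 > ρ²=26 → inactive
o3: d²=37 > ρ²=26 → inactive
o4: d²=10 ≤ ρ²=26; F_rep = 18·(-3,-1)/10² = (-0.5400,-0.1800)
F = F_att + ΣF_rep = (0.9600,-8.4300)
Δp = p'−p = (0.0480,-0.4215); α = Δx/Fx = (6/125) / (24/25) = 1/20
check: Δy/Fy = (-843/2000) / (-843/100) = 1/20 ✓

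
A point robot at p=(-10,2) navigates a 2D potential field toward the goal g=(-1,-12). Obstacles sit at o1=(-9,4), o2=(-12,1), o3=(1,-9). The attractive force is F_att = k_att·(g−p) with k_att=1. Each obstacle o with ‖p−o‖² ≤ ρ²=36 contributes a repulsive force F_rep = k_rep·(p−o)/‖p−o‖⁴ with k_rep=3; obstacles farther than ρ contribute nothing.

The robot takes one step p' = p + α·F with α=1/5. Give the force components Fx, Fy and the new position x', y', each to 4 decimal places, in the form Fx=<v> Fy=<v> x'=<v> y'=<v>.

F_att = 1·(g−p) = 1·(9,-14) = (9.0000,-14.0000)
o1: d²=5 ≤ ρ²=36; F_rep = 3·(-1,-2)/5² = (-0.1200,-0.2400)
o2: d²=5 ≤ ρ²=36; F_rep = 3·(2,1)/5² = (0.2400,0.1200)
o3: d²=242 > ρ²=36 → inactive
F = F_att + ΣF_rep = (9.1200,-14.1200)
p' = p + 1/5·F = (-8.1760,-0.8240)

Fx=9.1200 Fy=-14.1200 x'=-8.1760 y'=-0.8240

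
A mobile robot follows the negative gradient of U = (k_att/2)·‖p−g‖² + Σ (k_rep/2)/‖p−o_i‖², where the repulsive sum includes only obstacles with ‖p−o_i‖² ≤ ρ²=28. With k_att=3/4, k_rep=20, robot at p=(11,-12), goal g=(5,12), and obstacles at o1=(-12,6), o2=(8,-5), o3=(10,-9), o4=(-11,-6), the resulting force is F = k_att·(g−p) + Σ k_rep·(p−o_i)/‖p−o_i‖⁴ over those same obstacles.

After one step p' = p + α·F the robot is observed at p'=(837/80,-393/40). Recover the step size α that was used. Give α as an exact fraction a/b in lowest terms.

F_att = 3/4·(g−p) = 3/4·(-6,24) = (-4.5000,18.0000)
o1: d²=853 > ρ²=28 → inactive
o2: d²=58 > ρ²=28 → inactive
o3: d²=10 ≤ ρ²=28; F_rep = 20·(1,-3)/10² = (0.2000,-0.6000)
o4: d²=520 > ρ²=28 → inactive
F = F_att + ΣF_rep = (-4.3000,17.4000)
Δp = p'−p = (-0.5375,2.1750); α = Δx/Fx = (-43/80) / (-43/10) = 1/8
check: Δy/Fy = (87/40) / (87/5) = 1/8 ✓

α = 1/8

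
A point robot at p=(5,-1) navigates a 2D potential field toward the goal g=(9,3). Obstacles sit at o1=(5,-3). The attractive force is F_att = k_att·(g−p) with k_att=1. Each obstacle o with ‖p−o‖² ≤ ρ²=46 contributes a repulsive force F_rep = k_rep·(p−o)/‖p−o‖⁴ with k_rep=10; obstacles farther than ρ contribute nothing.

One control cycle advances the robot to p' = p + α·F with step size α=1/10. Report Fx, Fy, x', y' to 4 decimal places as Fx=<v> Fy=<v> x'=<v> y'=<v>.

F_att = 1·(g−p) = 1·(4,4) = (4.0000,4.0000)
o1: d²=4 ≤ ρ²=46; F_rep = 10·(0,2)/4² = (0.0000,1.2500)
F = F_att + ΣF_rep = (4.0000,5.2500)
p' = p + 1/10·F = (5.4000,-0.4750)

Fx=4.0000 Fy=5.2500 x'=5.4000 y'=-0.4750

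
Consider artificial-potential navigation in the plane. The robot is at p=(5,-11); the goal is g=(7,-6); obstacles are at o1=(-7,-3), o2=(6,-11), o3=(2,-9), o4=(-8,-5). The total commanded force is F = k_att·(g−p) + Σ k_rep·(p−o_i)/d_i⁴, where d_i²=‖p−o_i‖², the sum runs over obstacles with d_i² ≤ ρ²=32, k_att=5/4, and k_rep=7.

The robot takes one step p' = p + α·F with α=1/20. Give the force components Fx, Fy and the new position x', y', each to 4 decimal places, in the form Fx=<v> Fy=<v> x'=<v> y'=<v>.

Fx=-4.3757 Fy=6.1672 x'=4.7812 y'=-10.6916

F_att = 5/4·(g−p) = 5/4·(2,5) = (2.5000,6.2500)
o1: d²=208 > ρ²=32 → inactive
o2: d²=1 ≤ ρ²=32; F_rep = 7·(-1,0)/1² = (-7.0000,0.0000)
o3: d²=13 ≤ ρ²=32; F_rep = 7·(3,-2)/13² = (0.1243,-0.0828)
o4: d²=205 > ρ²=32 → inactive
F = F_att + ΣF_rep = (-4.3757,6.1672)
p' = p + 1/20·F = (4.7812,-10.6916)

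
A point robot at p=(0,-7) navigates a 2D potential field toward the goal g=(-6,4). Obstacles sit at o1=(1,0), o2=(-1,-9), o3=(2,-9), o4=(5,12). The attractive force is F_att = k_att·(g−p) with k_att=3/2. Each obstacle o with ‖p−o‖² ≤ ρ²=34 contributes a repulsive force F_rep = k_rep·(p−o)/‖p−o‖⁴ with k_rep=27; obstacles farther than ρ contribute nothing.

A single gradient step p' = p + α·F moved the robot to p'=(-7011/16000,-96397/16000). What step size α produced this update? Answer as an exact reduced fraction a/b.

F_att = 3/2·(g−p) = 3/2·(-6,11) = (-9.0000,16.5000)
o1: d²=50 > ρ²=34 → inactive
o2: d²=5 ≤ ρ²=34; F_rep = 27·(1,2)/5² = (1.0800,2.1600)
o3: d²=8 ≤ ρ²=34; F_rep = 27·(-2,2)/8² = (-0.8438,0.8438)
o4: d²=386 > ρ²=34 → inactive
F = F_att + ΣF_rep = (-8.7637,19.5038)
Δp = p'−p = (-0.4382,0.9752); α = Δx/Fx = (-7011/16000) / (-7011/800) = 1/20
check: Δy/Fy = (15603/16000) / (15603/800) = 1/20 ✓

α = 1/20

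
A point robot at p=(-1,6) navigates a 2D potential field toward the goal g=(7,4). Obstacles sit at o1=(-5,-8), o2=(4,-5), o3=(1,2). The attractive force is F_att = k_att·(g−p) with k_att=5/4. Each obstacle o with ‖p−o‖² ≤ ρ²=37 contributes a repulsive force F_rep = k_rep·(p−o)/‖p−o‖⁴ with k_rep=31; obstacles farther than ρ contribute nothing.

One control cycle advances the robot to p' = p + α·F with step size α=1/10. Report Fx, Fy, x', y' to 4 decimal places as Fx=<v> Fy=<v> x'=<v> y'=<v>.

F_att = 5/4·(g−p) = 5/4·(8,-2) = (10.0000,-2.5000)
o1: d²=212 > ρ²=37 → inactive
o2: d²=146 > ρ²=37 → inactive
o3: d²=20 ≤ ρ²=37; F_rep = 31·(-2,4)/20² = (-0.1550,0.3100)
F = F_att + ΣF_rep = (9.8450,-2.1900)
p' = p + 1/10·F = (-0.0155,5.7810)

Fx=9.8450 Fy=-2.1900 x'=-0.0155 y'=5.7810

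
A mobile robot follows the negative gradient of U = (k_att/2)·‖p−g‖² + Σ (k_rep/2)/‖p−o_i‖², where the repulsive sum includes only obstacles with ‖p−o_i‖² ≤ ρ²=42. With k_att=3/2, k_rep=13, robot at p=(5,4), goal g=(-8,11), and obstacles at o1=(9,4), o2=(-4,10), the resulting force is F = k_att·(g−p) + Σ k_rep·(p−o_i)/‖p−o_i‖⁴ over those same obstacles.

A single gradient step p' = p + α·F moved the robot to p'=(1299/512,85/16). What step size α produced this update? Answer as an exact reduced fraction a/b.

F_att = 3/2·(g−p) = 3/2·(-13,7) = (-19.5000,10.5000)
o1: d²=16 ≤ ρ²=42; F_rep = 13·(-4,0)/16² = (-0.2031,0.0000)
o2: d²=117 > ρ²=42 → inactive
F = F_att + ΣF_rep = (-19.7031,10.5000)
Δp = p'−p = (-2.4629,1.3125); α = Δx/Fx = (-1261/512) / (-1261/64) = 1/8
check: Δy/Fy = (21/16) / (21/2) = 1/8 ✓

α = 1/8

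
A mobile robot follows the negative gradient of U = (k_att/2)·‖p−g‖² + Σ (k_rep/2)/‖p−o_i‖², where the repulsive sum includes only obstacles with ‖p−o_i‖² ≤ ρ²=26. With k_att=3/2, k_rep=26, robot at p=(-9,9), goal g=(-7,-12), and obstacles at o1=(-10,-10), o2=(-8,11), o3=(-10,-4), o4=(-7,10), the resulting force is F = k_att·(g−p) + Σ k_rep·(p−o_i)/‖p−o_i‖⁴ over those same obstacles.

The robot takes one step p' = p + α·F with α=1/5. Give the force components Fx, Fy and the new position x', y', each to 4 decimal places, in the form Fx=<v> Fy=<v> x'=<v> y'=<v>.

Fx=-0.1200 Fy=-34.6200 x'=-9.0240 y'=2.0760

F_att = 3/2·(g−p) = 3/2·(2,-21) = (3.0000,-31.5000)
o1: d²=362 > ρ²=26 → inactive
o2: d²=5 ≤ ρ²=26; F_rep = 26·(-1,-2)/5² = (-1.0400,-2.0800)
o3: d²=170 > ρ²=26 → inactive
o4: d²=5 ≤ ρ²=26; F_rep = 26·(-2,-1)/5² = (-2.0800,-1.0400)
F = F_att + ΣF_rep = (-0.1200,-34.6200)
p' = p + 1/5·F = (-9.0240,2.0760)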